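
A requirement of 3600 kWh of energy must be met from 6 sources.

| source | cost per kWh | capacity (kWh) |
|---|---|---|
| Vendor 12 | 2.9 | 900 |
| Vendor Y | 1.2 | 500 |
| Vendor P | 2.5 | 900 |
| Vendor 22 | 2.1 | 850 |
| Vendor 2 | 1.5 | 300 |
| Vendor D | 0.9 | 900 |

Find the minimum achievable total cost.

Fill from the cheapest source first.
Take 900 from Vendor D at 0.9 — need 2700 more.
Take 500 from Vendor Y at 1.2 — need 2200 more.
Take 300 from Vendor 2 at 1.5 — need 1900 more.
Take 850 from Vendor 22 at 2.1 — need 1050 more.
Vendor P (2.5): use full 900 — 150 kWh to go.
Take 150 from Vendor 12 at 2.9 to finish.
Cost = 900×0.9 + 500×1.2 + 300×1.5 + 850×2.1 + 900×2.5 + 150×2.9 = 6330.

6330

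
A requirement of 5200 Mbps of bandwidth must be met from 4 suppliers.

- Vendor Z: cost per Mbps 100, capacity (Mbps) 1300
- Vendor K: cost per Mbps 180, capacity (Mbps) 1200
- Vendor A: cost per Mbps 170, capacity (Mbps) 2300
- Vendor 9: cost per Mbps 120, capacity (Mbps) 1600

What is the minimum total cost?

Cheapest first:
Vendor Z at 100: take all 1300 Mbps — 3900 still needed.
Take 1600 from Vendor 9 at 120 — need 2300 more.
Vendor A (170): use full 2300 — 0 Mbps to go.
Vendor K: unused.
Cost = 1300×100 + 1600×120 + 2300×170 = 713000.

713000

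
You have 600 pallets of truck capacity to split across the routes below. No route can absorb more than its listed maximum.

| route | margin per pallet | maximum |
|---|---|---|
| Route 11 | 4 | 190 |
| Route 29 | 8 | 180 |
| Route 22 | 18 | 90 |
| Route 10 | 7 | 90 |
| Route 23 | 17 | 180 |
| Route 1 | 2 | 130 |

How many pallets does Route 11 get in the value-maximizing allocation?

60

Order the routes by margin per pallet: Route 22 18 > Route 23 17 > Route 29 8 > Route 10 7 > Route 11 4 > Route 1 2.
Route 22: +90 to 90 (cap) — 510 left.
Route 23 takes 180 to reach its cap of 180 — 330 left.
Route 29: +180 to 180 (cap) — 150 left.
Route 10: +90 to 90 (cap) — 60 left.
Route 11: +60 (room for 190) → 60. Pool exhausted.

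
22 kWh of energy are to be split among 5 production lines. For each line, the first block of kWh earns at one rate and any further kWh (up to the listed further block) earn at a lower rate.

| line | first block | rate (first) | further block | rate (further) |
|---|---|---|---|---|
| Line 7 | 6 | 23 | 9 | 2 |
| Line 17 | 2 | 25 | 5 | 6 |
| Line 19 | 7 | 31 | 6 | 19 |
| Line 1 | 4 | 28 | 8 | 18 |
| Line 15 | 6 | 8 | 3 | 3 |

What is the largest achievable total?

Rank every tier by rate: Line 19/tier1 31 > Line 1/tier1 28 > Line 17/tier1 25 > Line 7/tier1 23 > Line 19/tier2 19 > Line 1/tier2 18 > Line 15/tier1 8 > Line 17/tier2 6 > Line 15/tier2 3 > Line 7/tier2 2.
Line 19 tier1 at 31: fill all 7 → 15 left.
Fill Line 1 tier1 block (4 at 28) → 11 left.
Line 17/tier1 (25): +2 → 9 left.
Line 7 tier1 at 23: fill all 6 → 3 left.
Line 19/tier2: +3 of 6 at 19; pool empty.
Total = 31×7 + 28×4 + 25×2 + 23×6 + 19×3 = 574.

574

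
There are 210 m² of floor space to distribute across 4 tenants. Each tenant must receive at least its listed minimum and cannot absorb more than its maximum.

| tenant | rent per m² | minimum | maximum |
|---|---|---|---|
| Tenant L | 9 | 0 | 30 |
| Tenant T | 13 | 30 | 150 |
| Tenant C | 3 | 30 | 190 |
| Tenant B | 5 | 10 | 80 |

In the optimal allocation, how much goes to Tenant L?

20

Meeting every minimum uses 0+30+30+10 = 70 m², leaving 140.
Highest rent per m² first: Tenant T 13 > Tenant L 9 > Tenant B 5 > Tenant C 3.
Give Tenant T 120 more to hit its cap of 150 — 20 left.
Only 20 left; Tenant L takes them to reach 20.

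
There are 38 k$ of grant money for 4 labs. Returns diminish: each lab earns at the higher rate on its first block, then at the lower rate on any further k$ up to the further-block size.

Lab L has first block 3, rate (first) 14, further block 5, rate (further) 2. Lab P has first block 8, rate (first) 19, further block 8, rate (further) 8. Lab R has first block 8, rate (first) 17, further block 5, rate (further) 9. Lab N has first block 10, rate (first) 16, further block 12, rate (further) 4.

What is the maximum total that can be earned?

Treat each block as its own option and order by rate: Lab P/tier1 19 > Lab R/tier1 17 > Lab N/tier1 16 > Lab L/tier1 14 > Lab R/tier2 9 > Lab P/tier2 8 > Lab N/tier2 4 > Lab L/tier2 2.
Lab P tier1 at 19: fill all 8 → 30 left.
Lab R/tier1 (17): +8 → 22 left.
Fill Lab N tier1 block (10 at 16) → 12 left.
Lab L tier1 at 14: fill all 3 → 9 left.
Lab R/tier2 (9): +5 → 4 left.
Lab P/tier2: +4 of 8 at 8; pool empty.
Total = 19×8 + 17×8 + 16×10 + 14×3 + 9×5 + 8×4 = 567.

567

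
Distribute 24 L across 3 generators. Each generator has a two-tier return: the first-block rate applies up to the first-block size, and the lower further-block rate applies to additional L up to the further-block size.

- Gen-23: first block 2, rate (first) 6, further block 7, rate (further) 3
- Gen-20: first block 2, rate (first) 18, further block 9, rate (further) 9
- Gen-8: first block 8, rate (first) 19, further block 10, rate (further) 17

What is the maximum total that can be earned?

Order all 6 blocks by rate: Gen-8/first 19 > Gen-20/first 18 > Gen-8/second 17 > Gen-20/second 9 > Gen-23/first 6 > Gen-23/second 3.
Gen-8 first at 19: fill all 8 ; 16 left.
Gen-20/first (18): +2 ; 14 left.
Fill Gen-8 second block (10 at 17) ; 4 left.
Gen-20/second: +4 of 9 at 9; pool empty.
Total = 19×8 + 18×2 + 17×10 + 9×4 = 394.

394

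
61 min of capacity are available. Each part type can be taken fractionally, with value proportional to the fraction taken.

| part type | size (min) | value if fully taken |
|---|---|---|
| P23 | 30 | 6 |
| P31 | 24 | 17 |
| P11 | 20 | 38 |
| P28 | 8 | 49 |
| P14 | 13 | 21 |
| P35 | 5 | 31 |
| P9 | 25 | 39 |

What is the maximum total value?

162.4

Sort by value density: P35 31/5≈6.2, P28 49/8≈6.12, P11 38/20≈1.9, P14 21/13≈1.62, P9 39/25≈1.56, P31 17/24≈0.708, P23 6/30≈0.2.
Take all of P35 (5 min, value 31) ; 56 min left.
Take all of P28 (8 min, value 49) ; 48 min left.
P11: take in full, 20 min for value 38 ; 28 left.
Take all of P14 (13 min, value 21) ; 15 min left.
15 min left: a 15/25 share of P9 gives 39×15/25 = 23.4.
Total value = 162.4.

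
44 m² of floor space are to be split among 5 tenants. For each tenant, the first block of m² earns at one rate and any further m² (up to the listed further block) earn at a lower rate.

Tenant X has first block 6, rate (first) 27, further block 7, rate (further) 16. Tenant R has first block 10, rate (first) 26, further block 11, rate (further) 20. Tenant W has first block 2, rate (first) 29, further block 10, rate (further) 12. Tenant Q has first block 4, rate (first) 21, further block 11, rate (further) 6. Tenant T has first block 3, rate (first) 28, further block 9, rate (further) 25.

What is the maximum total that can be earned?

Treat each block as its own option and order by rate: Tenant W/T1 29 > Tenant T/T1 28 > Tenant X/T1 27 > Tenant R/T1 26 > Tenant T/T2 25 > Tenant Q/T1 21 > Tenant R/T2 20 > Tenant X/T2 16 > Tenant W/T2 12 > Tenant Q/T2 6.
Tenant W/T1 (29): +2 → 42 left.
Fill Tenant T T1 block (3 at 28) → 39 left.
Tenant X/T1 (27): +6 → 33 left.
Fill Tenant R T1 block (10 at 26) → 23 left.
Tenant T T2 at 25: fill all 9 → 14 left.
Tenant Q T1 at 21: fill all 4 → 10 left.
10 remain; put them into Tenant R T2 at 20.
Total = 29×2 + 28×3 + 27×6 + 26×10 + 25×9 + 21×4 + 20×10 = 1073.

1073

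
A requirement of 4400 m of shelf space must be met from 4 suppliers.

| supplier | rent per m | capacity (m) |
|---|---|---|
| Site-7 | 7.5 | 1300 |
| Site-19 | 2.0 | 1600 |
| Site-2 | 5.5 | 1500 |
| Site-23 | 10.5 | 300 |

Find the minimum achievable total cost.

21200

Fill from the cheapest supplier first.
Take 1600 from Site-19 at 2.0 → need 2800 more.
Site-2 (5.5): use full 1500 → 1300 m to go.
Take 1300 from Site-7 at 7.5 → need 0 more.
Site-23: unused.
Cost = 1600×2.0 + 1500×5.5 + 1300×7.5 = 21200.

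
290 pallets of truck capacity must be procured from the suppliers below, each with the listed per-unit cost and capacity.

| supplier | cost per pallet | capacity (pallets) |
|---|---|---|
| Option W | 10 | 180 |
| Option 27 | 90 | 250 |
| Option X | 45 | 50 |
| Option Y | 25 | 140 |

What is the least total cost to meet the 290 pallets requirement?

4550

Fill from the cheapest supplier first.
Take 180 from Option W at 10 ; need 110 more.
Option Y (25): take the remaining 110 ; done.
Option X, Option 27: unused.
Cost = 180×10 + 110×25 = 4550.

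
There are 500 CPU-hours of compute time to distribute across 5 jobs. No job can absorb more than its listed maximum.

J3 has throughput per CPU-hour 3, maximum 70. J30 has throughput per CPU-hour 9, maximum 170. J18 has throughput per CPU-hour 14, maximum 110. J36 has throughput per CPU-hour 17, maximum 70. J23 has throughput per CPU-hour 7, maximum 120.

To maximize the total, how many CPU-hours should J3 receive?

30

Rank by throughput per CPU-hour: J36 17 > J18 14 > J30 9 > J23 7 > J3 3.
J36: +70 to 70 (cap) ; 430 left.
Give J18 110 to hit its cap of 110 ; 320 left.
J30 takes 170 to reach its cap of 170 ; 150 left.
J23 takes 120 to reach its cap of 120 ; 30 left.
J3: +30 (room for 70) → 30. Pool exhausted.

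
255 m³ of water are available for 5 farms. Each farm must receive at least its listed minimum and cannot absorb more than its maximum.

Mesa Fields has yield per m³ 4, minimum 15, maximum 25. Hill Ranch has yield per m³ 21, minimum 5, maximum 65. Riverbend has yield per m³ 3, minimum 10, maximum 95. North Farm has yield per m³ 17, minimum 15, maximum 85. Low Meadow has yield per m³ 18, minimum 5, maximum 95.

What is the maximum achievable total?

4355

Meeting every minimum uses 15+5+10+15+5 = 50 m³, leaving 205.
Highest yield per m³ first: Hill Ranch 21 > Low Meadow 18 > North Farm 17 > Mesa Fields 4 > Riverbend 3.
Give Hill Ranch 60 more to hit its cap of 65 ; 145 left.
Give Low Meadow 90 more to hit its cap of 95 ; 55 left.
North Farm has room for 70 more but only 55 remain, so it gets 70.
Total = 4×15 + 21×65 + 3×10 + 17×70 + 18×95 = 4355.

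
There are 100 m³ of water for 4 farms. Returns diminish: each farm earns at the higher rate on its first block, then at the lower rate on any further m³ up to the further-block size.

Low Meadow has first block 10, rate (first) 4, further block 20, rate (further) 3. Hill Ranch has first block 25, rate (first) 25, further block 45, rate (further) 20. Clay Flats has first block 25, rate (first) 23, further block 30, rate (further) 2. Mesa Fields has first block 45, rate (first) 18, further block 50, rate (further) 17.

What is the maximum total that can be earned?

Rank every tier by rate: Hill Ranch/T1 25 > Clay Flats/T1 23 > Hill Ranch/T2 20 > Mesa Fields/T1 18 > Mesa Fields/T2 17 > Low Meadow/T1 4 > Low Meadow/T2 3 > Clay Flats/T2 2.
Hill Ranch/T1 (25): +25 — 75 left.
Clay Flats T1 at 23: fill all 25 — 50 left.
Fill Hill Ranch T2 block (45 at 20) — 5 left.
5 remain; put them into Mesa Fields T1 at 18.
Total = 25×25 + 23×25 + 20×45 + 18×5 = 2190.

2190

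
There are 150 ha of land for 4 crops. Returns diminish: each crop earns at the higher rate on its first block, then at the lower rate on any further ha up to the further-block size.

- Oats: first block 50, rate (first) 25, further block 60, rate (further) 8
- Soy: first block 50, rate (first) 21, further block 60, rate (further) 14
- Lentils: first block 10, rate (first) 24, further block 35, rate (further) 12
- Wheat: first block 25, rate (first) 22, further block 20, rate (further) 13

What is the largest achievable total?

Order all 8 blocks by rate: Oats/T1 25 > Lentils/T1 24 > Wheat/T1 22 > Soy/T1 21 > Soy/T2 14 > Wheat/T2 13 > Lentils/T2 12 > Oats/T2 8.
Oats/T1 (25): +50 ; 100 left.
Lentils/T1 (24): +10 ; 90 left.
Fill Wheat T1 block (25 at 22) ; 65 left.
Fill Soy T1 block (50 at 21) ; 15 left.
Soy/T2: +15 of 60 at 14; pool empty.
Total = 25×50 + 24×10 + 22×25 + 21×50 + 14×15 = 3300.

3300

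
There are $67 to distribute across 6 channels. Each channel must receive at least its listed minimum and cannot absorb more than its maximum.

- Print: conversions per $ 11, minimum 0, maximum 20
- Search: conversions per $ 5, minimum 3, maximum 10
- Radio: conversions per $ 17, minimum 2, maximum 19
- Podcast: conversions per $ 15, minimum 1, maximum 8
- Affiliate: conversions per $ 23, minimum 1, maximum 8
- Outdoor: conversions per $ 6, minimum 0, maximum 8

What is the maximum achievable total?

915

Meeting every minimum uses 0+3+2+1+1+0 = 7 $, leaving 60.
Order the channels by conversions per $: Affiliate 23 > Radio 17 > Podcast 15 > Print 11 > Outdoor 6 > Search 5.
Give Affiliate 7 more to hit its cap of 8 — 53 left.
Give Radio 17 more to hit its cap of 19 — 36 left.
Podcast: +7 to 8 (cap) — 29 left.
Give Print 20 more to hit its cap of 20 — 9 left.
Outdoor takes 8 more to reach its cap of 8 — 1 left.
Search has room for 7 more but only 1 remain, so it gets 4.
Total = 11×20 + 5×4 + 17×19 + 15×8 + 23×8 + 6×8 = 915.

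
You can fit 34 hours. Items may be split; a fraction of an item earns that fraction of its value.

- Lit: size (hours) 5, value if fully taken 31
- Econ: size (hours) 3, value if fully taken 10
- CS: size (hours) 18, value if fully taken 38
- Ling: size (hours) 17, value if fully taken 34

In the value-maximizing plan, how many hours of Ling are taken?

Sort by value density: Lit 31/5≈6.2, Econ 10/3≈3.33, CS 38/18≈2.11, Ling 34/17≈2.
Lit: take in full, 5 hours for value 31 → 29 left.
Econ: take in full, 3 hours for value 10 → 26 left.
All 18 hours of CS fit (value 38) → 8 remain.
8 hours left: a 8/17 share of Ling gives 34×8/17 = 16.

8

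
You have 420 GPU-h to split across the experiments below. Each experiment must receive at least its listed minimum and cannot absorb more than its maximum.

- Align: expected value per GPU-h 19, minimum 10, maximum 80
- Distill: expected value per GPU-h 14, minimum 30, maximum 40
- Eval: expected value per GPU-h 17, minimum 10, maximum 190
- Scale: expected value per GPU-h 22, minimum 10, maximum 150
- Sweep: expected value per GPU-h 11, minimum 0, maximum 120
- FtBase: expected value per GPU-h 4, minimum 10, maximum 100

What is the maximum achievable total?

Meeting every minimum uses 10+30+10+10+0+10 = 70 GPU-h, leaving 350.
Highest expected value per GPU-h first: Scale 22 > Align 19 > Eval 17 > Distill 14 > Sweep 11 > FtBase 4.
Give Scale 140 more to hit its cap of 150 ; 210 left.
Align: +70 to 80 (cap) ; 140 left.
Eval has room for 180 more but only 140 remain, so it gets 150.
Total = 19×80 + 14×30 + 17×150 + 22×150 + 4×10 = 7830.

7830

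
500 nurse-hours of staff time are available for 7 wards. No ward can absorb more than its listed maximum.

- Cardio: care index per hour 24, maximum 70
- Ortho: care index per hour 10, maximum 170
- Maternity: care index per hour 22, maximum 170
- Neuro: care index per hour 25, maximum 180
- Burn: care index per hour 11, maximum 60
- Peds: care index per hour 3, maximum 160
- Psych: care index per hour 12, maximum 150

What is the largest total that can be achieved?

Order the wards by care index per hour: Neuro 25 > Cardio 24 > Maternity 22 > Psych 12 > Burn 11 > Ortho 10 > Peds 3.
Neuro takes 180 to reach its cap of 180 ; 320 left.
Give Cardio 70 to hit its cap of 70 ; 250 left.
Maternity takes 170 to reach its cap of 170 ; 80 left.
Psych: +80 (room for 150) → 80. Pool exhausted.
Total = 24×70 + 22×170 + 25×180 + 12×80 = 10880.

10880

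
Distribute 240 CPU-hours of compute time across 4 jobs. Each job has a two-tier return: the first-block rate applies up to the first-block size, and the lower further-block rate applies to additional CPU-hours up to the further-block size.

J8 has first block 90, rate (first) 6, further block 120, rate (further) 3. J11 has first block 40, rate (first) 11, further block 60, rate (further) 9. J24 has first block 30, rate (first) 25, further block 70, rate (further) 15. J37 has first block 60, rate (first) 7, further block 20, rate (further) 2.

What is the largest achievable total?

3060

Order all 8 blocks by rate: J24/first 25 > J24/second 15 > J11/first 11 > J11/second 9 > J37/first 7 > J8/first 6 > J8/second 3 > J37/second 2.
J24/first (25): +30 — 210 left.
J24/second (15): +70 — 140 left.
Fill J11 first block (40 at 11) — 100 left.
Fill J11 second block (60 at 9) — 40 left.
J37/first: +40 of 60 at 7; pool empty.
Total = 25×30 + 15×70 + 11×40 + 9×60 + 7×40 = 3060.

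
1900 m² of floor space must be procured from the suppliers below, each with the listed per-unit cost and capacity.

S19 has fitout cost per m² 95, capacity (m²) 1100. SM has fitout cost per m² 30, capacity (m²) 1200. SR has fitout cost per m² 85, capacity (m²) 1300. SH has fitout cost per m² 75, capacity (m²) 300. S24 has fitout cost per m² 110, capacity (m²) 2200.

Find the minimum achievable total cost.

Use suppliers in increasing cost order.
SM (30): use full 1200 → 700 m² to go.
Take 300 from SH at 75 → need 400 more.
SR at 85: take 400 of its 1300 → requirement met.
S19, S24: unused.
Cost = 1200×30 + 300×75 + 400×85 = 92500.

92500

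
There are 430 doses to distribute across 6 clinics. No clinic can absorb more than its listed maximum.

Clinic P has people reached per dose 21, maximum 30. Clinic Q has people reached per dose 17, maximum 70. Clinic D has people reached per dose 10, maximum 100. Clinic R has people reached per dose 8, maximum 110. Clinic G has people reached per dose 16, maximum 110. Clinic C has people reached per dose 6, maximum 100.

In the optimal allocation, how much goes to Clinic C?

Order the clinics by people reached per dose: Clinic P 21 > Clinic Q 17 > Clinic G 16 > Clinic D 10 > Clinic R 8 > Clinic C 6.
Clinic P: +30 to 30 (cap) → 400 left.
Give Clinic Q 70 to hit its cap of 70 → 330 left.
Clinic G: +110 to 110 (cap) → 220 left.
Clinic D: +100 to 100 (cap) → 120 left.
Clinic R: +110 to 110 (cap) → 10 left.
Clinic C has room for 100 but only 10 remain, so it gets 10.

10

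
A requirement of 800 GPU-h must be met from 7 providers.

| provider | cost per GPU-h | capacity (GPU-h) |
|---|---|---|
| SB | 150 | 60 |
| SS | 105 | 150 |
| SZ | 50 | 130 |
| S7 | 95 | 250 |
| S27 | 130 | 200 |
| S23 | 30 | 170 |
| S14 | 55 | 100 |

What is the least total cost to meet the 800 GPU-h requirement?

Cheapest first:
Take 170 from S23 at 30 → need 630 more.
Take 130 from SZ at 50 → need 500 more.
Take 100 from S14 at 55 → need 400 more.
Take 250 from S7 at 95 → need 150 more.
Take 150 from SS at 105 → need 0 more.
S27, SB: unused.
Cost = 170×30 + 130×50 + 100×55 + 250×95 + 150×105 = 56600.

56600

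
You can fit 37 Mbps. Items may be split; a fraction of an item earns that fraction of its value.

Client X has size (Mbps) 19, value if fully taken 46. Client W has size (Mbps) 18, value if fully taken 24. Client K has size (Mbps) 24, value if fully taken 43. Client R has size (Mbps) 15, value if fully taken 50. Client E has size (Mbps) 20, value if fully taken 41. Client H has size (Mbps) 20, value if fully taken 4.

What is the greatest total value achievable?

102.15

Rank by value-to-size ratio: Client R 50/15≈3.33, Client X 46/19≈2.42, Client E 41/20≈2.05, Client K 43/24≈1.79, Client W 24/18≈1.33, Client H 4/20≈0.2.
Client R: take in full, 15 Mbps for value 50 → 22 left.
Take all of Client X (19 Mbps, value 46) → 3 Mbps left.
3 Mbps left: a 3/20 share of Client E gives 41×3/20 = 6.15.
Total value = 102.15.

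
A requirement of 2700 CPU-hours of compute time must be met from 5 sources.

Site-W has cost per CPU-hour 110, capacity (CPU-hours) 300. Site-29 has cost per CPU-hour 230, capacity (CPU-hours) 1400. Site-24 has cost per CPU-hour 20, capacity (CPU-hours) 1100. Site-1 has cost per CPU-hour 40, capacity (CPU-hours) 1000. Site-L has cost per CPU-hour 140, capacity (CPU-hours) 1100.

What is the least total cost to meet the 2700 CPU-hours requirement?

Use sources in increasing cost order.
Site-24 (20): use full 1100 ; 1600 CPU-hours to go.
Take 1000 from Site-1 at 40 ; need 600 more.
Site-W at 110: take all 300 CPU-hours ; 300 still needed.
Take 300 from Site-L at 140 to finish.
Site-29: unused.
Cost = 1100×20 + 1000×40 + 300×110 + 300×140 = 137000.

137000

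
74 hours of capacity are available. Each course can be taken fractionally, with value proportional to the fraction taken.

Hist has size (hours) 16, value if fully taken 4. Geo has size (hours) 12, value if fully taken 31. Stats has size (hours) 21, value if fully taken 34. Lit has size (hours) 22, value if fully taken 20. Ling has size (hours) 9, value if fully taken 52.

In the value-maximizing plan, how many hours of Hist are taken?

Rank by value-to-size ratio: Ling 52/9≈5.78, Geo 31/12≈2.58, Stats 34/21≈1.62, Lit 20/22≈0.909, Hist 4/16≈0.25.
Ling: take in full, 9 hours for value 52 ; 65 left.
All 12 hours of Geo fit (value 31) ; 53 remain.
All 21 hours of Stats fit (value 34) ; 32 remain.
Take all of Lit (22 hours, value 20) ; 10 hours left.
Only 10 hours remain; take 10/16 of Hist for value 4×10/16 = 2.5.

10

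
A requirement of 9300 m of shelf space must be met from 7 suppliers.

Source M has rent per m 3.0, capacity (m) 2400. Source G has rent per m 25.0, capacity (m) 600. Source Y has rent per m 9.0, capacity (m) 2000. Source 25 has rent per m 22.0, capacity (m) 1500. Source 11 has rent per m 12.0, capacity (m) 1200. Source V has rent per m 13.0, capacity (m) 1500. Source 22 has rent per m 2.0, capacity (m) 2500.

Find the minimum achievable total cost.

Fill from the cheapest supplier first.
Take 2500 from Source 22 at 2.0 — need 6800 more.
Source M at 3.0: take all 2400 m — 4400 still needed.
Source Y (9.0): use full 2000 — 2400 m to go.
Take 1200 from Source 11 at 12.0 — need 1200 more.
Take 1200 from Source V at 13.0 to finish.
Source 25, Source G: unused.
Cost = 2500×2.0 + 2400×3.0 + 2000×9.0 + 1200×12.0 + 1200×13.0 = 60200.

60200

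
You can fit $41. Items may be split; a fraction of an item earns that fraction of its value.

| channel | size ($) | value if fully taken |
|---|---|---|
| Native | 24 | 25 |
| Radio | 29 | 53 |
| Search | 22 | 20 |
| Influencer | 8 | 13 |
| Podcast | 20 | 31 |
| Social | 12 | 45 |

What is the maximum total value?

98

Sort by value density: Social 45/12≈3.75, Radio 53/29≈1.83, Influencer 13/8≈1.62, Podcast 31/20≈1.55, Native 25/24≈1.04, Search 20/22≈0.909.
Take all of Social (12 $, value 45) ; 29 $ left.
Radio: take in full, 29 $ for value 53 ; 0 left.
Total value = 98.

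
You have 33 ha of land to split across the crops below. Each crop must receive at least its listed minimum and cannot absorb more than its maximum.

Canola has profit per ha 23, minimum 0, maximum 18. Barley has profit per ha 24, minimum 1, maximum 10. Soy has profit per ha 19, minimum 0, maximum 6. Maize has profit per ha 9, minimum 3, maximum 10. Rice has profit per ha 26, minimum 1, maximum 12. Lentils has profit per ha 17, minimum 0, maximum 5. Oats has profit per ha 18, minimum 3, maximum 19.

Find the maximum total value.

Meeting every minimum uses 0+1+0+3+1+0+3 = 8 ha, leaving 25.
Rank by profit per ha: Rice 26 > Barley 24 > Canola 23 > Soy 19 > Oats 18 > Lentils 17 > Maize 9.
Rice takes 11 more to reach its cap of 12 — 14 left.
Barley: +9 to 10 (cap) — 5 left.
Canola has room for 18 more but only 5 remain, so it gets 5.
Total = 23×5 + 24×10 + 9×3 + 26×12 + 18×3 = 748.

748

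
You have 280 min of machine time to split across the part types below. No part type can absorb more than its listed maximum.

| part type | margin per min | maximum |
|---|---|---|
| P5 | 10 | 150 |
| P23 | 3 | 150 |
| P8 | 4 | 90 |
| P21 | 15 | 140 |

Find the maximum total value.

3500

Order the part types by margin per min: P21 15 > P5 10 > P8 4 > P23 3.
Give P21 140 to hit its cap of 140 — 140 left.
Only 140 left; P5 takes them to reach 140.
Total = 10×140 + 15×140 = 3500.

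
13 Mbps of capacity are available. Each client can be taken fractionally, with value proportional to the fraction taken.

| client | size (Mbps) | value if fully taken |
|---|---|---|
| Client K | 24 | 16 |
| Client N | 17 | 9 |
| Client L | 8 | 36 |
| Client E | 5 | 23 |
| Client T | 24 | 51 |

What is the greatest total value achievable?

59

Rank by value-to-size ratio: Client E 23/5≈4.6, Client L 36/8≈4.5, Client T 51/24≈2.12, Client K 16/24≈0.667, Client N 9/17≈0.529.
Client E: take in full, 5 Mbps for value 23 → 8 left.
Client L: take in full, 8 Mbps for value 36 → 0 left.
Total value = 59.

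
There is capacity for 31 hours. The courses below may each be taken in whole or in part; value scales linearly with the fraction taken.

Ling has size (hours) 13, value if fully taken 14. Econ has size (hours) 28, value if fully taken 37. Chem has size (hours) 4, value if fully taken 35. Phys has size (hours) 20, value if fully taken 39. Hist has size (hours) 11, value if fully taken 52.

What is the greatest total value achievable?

Best value per unit of size first: Chem 35/4≈8.75, Hist 52/11≈4.73, Phys 39/20≈1.95, Econ 37/28≈1.32, Ling 14/13≈1.08.
All 4 hours of Chem fit (value 35) ; 27 remain.
Take all of Hist (11 hours, value 52) ; 16 hours left.
16 hours left: a 16/20 share of Phys gives 39×16/20 = 31.2.
Total value = 118.2.

118.2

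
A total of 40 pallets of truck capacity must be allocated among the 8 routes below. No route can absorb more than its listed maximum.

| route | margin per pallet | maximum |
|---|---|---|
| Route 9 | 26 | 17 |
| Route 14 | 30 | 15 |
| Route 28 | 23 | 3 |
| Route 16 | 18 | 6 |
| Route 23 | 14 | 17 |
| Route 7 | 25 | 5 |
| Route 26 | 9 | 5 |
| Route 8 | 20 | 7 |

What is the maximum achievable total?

1086

Rank by margin per pallet: Route 14 30 > Route 9 26 > Route 7 25 > Route 28 23 > Route 8 20 > Route 16 18 > Route 23 14 > Route 26 9.
Give Route 14 15 to hit its cap of 15 ; 25 left.
Route 9 takes 17 to reach its cap of 17 ; 8 left.
Give Route 7 5 to hit its cap of 5 ; 3 left.
Give Route 28 3 to hit its cap of 3 ; 0 left.
Total = 26×17 + 30×15 + 23×3 + 25×5 = 1086.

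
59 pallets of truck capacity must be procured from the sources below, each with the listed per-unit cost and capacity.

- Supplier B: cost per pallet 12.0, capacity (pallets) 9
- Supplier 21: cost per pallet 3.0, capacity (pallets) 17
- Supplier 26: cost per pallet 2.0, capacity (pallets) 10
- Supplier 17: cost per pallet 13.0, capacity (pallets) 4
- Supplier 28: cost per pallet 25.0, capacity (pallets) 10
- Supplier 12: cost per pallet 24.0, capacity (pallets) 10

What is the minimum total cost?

Cheapest first:
Take 10 from Supplier 26 at 2.0 — need 49 more.
Take 17 from Supplier 21 at 3.0 — need 32 more.
Take 9 from Supplier B at 12.0 — need 23 more.
Supplier 17 at 13.0: take all 4 pallets — 19 still needed.
Supplier 12 at 24.0: take all 10 pallets — 9 still needed.
Supplier 28 at 25.0: take 9 of its 10 — requirement met.
Cost = 10×2.0 + 17×3.0 + 9×12.0 + 4×13.0 + 10×24.0 + 9×25.0 = 696.

696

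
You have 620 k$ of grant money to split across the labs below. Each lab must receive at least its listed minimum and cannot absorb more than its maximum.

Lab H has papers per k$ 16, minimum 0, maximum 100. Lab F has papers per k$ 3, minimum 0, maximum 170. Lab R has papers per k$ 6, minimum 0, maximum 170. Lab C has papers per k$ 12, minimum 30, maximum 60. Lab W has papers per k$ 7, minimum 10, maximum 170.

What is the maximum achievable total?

4890

Meeting every minimum uses 0+0+0+30+10 = 40 k$, leaving 580.
Rank by papers per k$: Lab H 16 > Lab C 12 > Lab W 7 > Lab R 6 > Lab F 3.
Lab H: +100 to 100 (cap) → 480 left.
Lab C: +30 to 60 (cap) → 450 left.
Lab W: +160 to 170 (cap) → 290 left.
Give Lab R 170 more to hit its cap of 170 → 120 left.
Lab F: +120 (room for 170) → 120. Pool exhausted.
Total = 16×100 + 3×120 + 6×170 + 12×60 + 7×170 = 4890.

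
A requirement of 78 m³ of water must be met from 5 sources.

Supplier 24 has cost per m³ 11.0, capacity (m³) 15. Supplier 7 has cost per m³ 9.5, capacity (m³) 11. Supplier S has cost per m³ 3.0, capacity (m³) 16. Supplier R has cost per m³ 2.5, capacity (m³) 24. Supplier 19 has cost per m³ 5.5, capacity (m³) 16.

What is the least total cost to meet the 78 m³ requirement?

Use sources in increasing cost order.
Take 24 from Supplier R at 2.5 — need 54 more.
Supplier S at 3.0: take all 16 m³ — 38 still needed.
Take 16 from Supplier 19 at 5.5 — need 22 more.
Supplier 7 at 9.5: take all 11 m³ — 11 still needed.
Take 11 from Supplier 24 at 11.0 to finish.
Cost = 24×2.5 + 16×3.0 + 16×5.5 + 11×9.5 + 11×11.0 = 421.5.

421.5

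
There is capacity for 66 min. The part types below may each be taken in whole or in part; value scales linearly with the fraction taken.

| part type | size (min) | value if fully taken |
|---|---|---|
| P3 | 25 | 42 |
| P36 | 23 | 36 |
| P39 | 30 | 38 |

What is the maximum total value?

100.8

Sort by value density: P3 42/25≈1.68, P36 36/23≈1.57, P39 38/30≈1.27.
Take all of P3 (25 min, value 42) — 41 min left.
P36: take in full, 23 min for value 36 — 18 left.
Fill the last 18 min with part of P39: 18/30 of it earns 22.8.
Total value = 100.8.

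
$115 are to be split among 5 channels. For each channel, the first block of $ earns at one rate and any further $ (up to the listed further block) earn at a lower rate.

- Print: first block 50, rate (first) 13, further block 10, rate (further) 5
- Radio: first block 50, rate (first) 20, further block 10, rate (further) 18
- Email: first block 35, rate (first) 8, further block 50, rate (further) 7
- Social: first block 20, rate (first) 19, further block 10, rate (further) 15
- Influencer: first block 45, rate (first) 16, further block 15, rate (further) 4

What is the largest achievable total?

Rank every tier by rate: Radio/first 20 > Social/first 19 > Radio/second 18 > Influencer/first 16 > Social/second 15 > Print/first 13 > Email/first 8 > Email/second 7 > Print/second 5 > Influencer/second 4.
Fill Radio first block (50 at 20) ; 65 left.
Social first at 19: fill all 20 ; 45 left.
Radio/second (18): +10 ; 35 left.
Influencer/first: +35 of 45 at 16; pool empty.
Total = 20×50 + 19×20 + 18×10 + 16×35 = 2120.

2120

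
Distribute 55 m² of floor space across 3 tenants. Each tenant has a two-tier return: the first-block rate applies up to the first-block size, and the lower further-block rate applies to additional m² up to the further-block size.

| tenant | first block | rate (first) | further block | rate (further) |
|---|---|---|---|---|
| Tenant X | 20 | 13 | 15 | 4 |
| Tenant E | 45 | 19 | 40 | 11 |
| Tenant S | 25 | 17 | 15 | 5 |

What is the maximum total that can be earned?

1025

Order all 6 blocks by rate: Tenant E/tier1 19 > Tenant S/tier1 17 > Tenant X/tier1 13 > Tenant E/tier2 11 > Tenant S/tier2 5 > Tenant X/tier2 4.
Fill Tenant E tier1 block (45 at 19) — 10 left.
Tenant S/tier1: +10 of 25 at 17; pool empty.
Total = 19×45 + 17×10 = 1025.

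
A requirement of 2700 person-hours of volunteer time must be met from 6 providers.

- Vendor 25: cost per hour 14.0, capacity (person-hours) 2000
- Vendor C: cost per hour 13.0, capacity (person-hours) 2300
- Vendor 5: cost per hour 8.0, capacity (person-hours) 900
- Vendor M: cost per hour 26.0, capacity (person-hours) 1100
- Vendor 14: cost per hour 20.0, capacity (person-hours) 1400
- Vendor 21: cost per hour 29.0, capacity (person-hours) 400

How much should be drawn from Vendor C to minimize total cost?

Fill from the cheapest provider first.
Vendor 5 at 8.0: take all 900 person-hours ; 1800 still needed.
Take 1800 from Vendor C at 13.0 to finish.
Vendor 25, Vendor 14, Vendor M, Vendor 21: unused.

1800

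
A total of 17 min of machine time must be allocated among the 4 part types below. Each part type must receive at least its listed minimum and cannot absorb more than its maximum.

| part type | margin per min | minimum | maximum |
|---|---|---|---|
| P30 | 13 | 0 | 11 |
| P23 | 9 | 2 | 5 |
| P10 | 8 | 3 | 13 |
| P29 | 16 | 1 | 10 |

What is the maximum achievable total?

228

Meeting every minimum uses 0+2+3+1 = 6 min, leaving 11.
Highest margin per min first: P29 16 > P30 13 > P23 9 > P10 8.
Give P29 9 more to hit its cap of 10 ; 2 left.
Only 2 left; P30 takes them to reach 2.
Total = 13×2 + 9×2 + 8×3 + 16×10 = 228.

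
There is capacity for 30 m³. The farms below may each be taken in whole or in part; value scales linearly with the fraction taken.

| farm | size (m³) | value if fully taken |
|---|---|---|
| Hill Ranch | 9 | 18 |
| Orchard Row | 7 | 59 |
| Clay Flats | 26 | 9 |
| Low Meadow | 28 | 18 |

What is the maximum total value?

Best value per unit of size first: Orchard Row 59/7≈8.43, Hill Ranch 18/9≈2, Low Meadow 18/28≈0.643, Clay Flats 9/26≈0.346.
All 7 m³ of Orchard Row fit (value 59) — 23 remain.
Take all of Hill Ranch (9 m³, value 18) — 14 m³ left.
Only 14 m³ remain; take 14/28 of Low Meadow for value 18×14/28 = 9.
Total value = 86.

86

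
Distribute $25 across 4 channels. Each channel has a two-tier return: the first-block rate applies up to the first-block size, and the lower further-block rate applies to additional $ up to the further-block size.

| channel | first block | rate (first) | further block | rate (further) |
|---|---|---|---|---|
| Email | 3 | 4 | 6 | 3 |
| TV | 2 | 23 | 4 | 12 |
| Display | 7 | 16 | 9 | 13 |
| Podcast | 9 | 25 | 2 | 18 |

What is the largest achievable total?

Order all 8 blocks by rate: Podcast/tier1 25 > TV/tier1 23 > Podcast/tier2 18 > Display/tier1 16 > Display/tier2 13 > TV/tier2 12 > Email/tier1 4 > Email/tier2 3.
Podcast tier1 at 25: fill all 9 ; 16 left.
TV/tier1 (23): +2 ; 14 left.
Podcast tier2 at 18: fill all 2 ; 12 left.
Fill Display tier1 block (7 at 16) ; 5 left.
Display/tier2: +5 of 9 at 13; pool empty.
Total = 25×9 + 23×2 + 18×2 + 16×7 + 13×5 = 484.

484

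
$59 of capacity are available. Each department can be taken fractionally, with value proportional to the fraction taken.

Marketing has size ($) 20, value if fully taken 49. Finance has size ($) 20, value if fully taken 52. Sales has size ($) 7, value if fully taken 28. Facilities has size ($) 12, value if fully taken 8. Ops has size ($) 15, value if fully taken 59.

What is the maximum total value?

180.65

Sort by value density: Sales 28/7≈4, Ops 59/15≈3.93, Finance 52/20≈2.6, Marketing 49/20≈2.45, Facilities 8/12≈0.667.
Take all of Sales (7 $, value 28) → 52 $ left.
Ops: take in full, 15 $ for value 59 → 37 left.
Finance: take in full, 20 $ for value 52 → 17 left.
Fill the last 17 $ with part of Marketing: 17/20 of it earns 41.65.
Total value = 180.65.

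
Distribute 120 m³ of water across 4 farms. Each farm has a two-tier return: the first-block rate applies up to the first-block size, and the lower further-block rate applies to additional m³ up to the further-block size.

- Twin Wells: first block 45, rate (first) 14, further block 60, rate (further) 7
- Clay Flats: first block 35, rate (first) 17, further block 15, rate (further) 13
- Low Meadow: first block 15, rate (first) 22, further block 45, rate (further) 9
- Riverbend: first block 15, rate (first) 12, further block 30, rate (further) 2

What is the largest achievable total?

Order all 8 blocks by rate: Low Meadow/tier1 22 > Clay Flats/tier1 17 > Twin Wells/tier1 14 > Clay Flats/tier2 13 > Riverbend/tier1 12 > Low Meadow/tier2 9 > Twin Wells/tier2 7 > Riverbend/tier2 2.
Low Meadow tier1 at 22: fill all 15 — 105 left.
Fill Clay Flats tier1 block (35 at 17) — 70 left.
Twin Wells/tier1 (14): +45 — 25 left.
Clay Flats tier2 at 13: fill all 15 — 10 left.
10 remain; put them into Riverbend tier1 at 12.
Total = 22×15 + 17×35 + 14×45 + 13×15 + 12×10 = 1870.

1870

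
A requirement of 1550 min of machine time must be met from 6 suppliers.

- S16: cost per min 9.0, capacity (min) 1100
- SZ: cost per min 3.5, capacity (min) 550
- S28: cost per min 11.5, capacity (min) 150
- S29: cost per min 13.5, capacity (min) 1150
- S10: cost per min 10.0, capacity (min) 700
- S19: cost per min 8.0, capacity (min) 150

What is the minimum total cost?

10775

Fill from the cheapest supplier first.
SZ at 3.5: take all 550 min → 1000 still needed.
S19 (8.0): use full 150 → 850 min to go.
S16 at 9.0: take 850 of its 1100 → requirement met.
S10, S28, S29: unused.
Cost = 550×3.5 + 150×8.0 + 850×9.0 = 10775.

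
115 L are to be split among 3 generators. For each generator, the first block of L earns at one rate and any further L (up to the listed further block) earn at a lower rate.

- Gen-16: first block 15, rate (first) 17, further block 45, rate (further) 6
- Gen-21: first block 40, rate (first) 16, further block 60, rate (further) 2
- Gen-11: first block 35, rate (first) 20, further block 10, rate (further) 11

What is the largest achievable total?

1795

Treat each block as its own option and order by rate: Gen-11/T1 20 > Gen-16/T1 17 > Gen-21/T1 16 > Gen-11/T2 11 > Gen-16/T2 6 > Gen-21/T2 2.
Gen-11 T1 at 20: fill all 35 — 80 left.
Gen-16 T1 at 17: fill all 15 — 65 left.
Fill Gen-21 T1 block (40 at 16) — 25 left.
Gen-11 T2 at 11: fill all 10 — 15 left.
Gen-16/T2: +15 of 45 at 6; pool empty.
Total = 20×35 + 17×15 + 16×40 + 11×10 + 6×15 = 1795.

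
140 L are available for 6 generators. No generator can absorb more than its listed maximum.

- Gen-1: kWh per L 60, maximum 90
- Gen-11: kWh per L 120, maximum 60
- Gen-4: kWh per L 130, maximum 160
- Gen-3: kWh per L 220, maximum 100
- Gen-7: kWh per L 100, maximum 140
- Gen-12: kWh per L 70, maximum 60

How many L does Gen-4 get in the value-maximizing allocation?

Rank by kWh per L: Gen-3 220 > Gen-4 130 > Gen-11 120 > Gen-7 100 > Gen-12 70 > Gen-1 60.
Gen-3: +100 to 100 (cap) ; 40 left.
Gen-4: +40 (room for 160) → 40. Pool exhausted.

40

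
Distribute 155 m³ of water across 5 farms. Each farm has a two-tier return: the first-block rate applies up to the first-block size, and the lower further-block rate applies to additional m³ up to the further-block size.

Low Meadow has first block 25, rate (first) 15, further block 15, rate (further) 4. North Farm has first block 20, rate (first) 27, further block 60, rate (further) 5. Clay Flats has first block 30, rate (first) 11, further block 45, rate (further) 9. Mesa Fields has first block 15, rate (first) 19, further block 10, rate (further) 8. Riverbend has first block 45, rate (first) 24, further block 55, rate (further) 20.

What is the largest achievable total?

3305

Rank every tier by rate: North Farm/first 27 > Riverbend/first 24 > Riverbend/second 20 > Mesa Fields/first 19 > Low Meadow/first 15 > Clay Flats/first 11 > Clay Flats/second 9 > Mesa Fields/second 8 > North Farm/second 5 > Low Meadow/second 4.
North Farm/first (27): +20 ; 135 left.
Riverbend first at 24: fill all 45 ; 90 left.
Riverbend second at 20: fill all 55 ; 35 left.
Fill Mesa Fields first block (15 at 19) ; 20 left.
Low Meadow first at 15: only 20 left, fill 20.
Total = 27×20 + 24×45 + 20×55 + 19×15 + 15×20 = 3305.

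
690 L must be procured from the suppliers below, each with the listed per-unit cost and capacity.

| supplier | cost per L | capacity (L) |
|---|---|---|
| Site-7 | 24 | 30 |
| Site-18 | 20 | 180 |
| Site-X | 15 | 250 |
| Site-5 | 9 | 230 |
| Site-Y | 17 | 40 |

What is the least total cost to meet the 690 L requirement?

Cheapest first:
Take 230 from Site-5 at 9 — need 460 more.
Site-X (15): use full 250 — 210 L to go.
Site-Y at 17: take all 40 L — 170 still needed.
Take 170 from Site-18 at 20 to finish.
Site-7: unused.
Cost = 230×9 + 250×15 + 40×17 + 170×20 = 9900.

9900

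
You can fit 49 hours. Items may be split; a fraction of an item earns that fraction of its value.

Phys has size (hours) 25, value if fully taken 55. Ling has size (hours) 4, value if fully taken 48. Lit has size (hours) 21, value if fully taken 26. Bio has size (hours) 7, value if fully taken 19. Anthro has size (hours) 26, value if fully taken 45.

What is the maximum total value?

144.5

Sort by value density: Ling 48/4≈12, Bio 19/7≈2.71, Phys 55/25≈2.2, Anthro 45/26≈1.73, Lit 26/21≈1.24.
Ling: take in full, 4 hours for value 48 → 45 left.
Take all of Bio (7 hours, value 19) → 38 hours left.
Phys: take in full, 25 hours for value 55 → 13 left.
Fill the last 13 hours with part of Anthro: 13/26 of it earns 22.5.
Total value = 144.5.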